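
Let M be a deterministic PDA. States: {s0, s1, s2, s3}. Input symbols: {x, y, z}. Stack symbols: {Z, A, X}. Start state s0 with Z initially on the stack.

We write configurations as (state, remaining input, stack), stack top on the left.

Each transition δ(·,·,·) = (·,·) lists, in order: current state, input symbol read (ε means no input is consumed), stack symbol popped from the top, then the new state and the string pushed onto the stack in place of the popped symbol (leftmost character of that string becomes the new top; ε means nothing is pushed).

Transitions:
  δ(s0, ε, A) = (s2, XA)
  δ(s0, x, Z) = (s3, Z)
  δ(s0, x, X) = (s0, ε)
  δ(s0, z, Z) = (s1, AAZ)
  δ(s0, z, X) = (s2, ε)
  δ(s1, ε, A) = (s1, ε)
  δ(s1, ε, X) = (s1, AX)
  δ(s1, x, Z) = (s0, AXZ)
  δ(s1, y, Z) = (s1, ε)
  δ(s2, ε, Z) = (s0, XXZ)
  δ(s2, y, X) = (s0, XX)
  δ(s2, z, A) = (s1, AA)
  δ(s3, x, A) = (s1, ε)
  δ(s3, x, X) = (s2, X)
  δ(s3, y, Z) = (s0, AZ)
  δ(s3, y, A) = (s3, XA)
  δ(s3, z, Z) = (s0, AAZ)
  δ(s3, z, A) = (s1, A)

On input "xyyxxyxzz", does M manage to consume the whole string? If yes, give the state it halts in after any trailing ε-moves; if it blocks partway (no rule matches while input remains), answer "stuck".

(s0, xyyxxyxzz, Z)
  read x, top Z: go to s3, push Z → (s3, yyxxyxzz, Z)
  read y, top Z: go to s0, push AZ → (s0, yxxyxzz, AZ)
  ε-move, top A: go to s2, push XA → (s2, yxxyxzz, XAZ)
  read y, top X: go to s0, push XX → (s0, xxyxzz, XXAZ)
  read x, top X: go to s0, push ε → (s0, xyxzz, XAZ)
  read x, top X: go to s0, push ε → (s0, yxzz, AZ)
  ε-move, top A: go to s2, push XA → (s2, yxzz, XAZ)
  read y, top X: go to s0, push XX → (s0, xzz, XXAZ)
  read x, top X: go to s0, push ε → (s0, zz, XAZ)
  read z, top X: go to s2, push ε → (s2, z, AZ)
  read z, top A: go to s1, push AA → (s1, ε, AAZ)
  ε-move, top A: go to s1, push ε → (s1, ε, AZ)
  ε-move, top A: go to s1, push ε → (s1, ε, Z)
All input consumed; M is in state s1.

s1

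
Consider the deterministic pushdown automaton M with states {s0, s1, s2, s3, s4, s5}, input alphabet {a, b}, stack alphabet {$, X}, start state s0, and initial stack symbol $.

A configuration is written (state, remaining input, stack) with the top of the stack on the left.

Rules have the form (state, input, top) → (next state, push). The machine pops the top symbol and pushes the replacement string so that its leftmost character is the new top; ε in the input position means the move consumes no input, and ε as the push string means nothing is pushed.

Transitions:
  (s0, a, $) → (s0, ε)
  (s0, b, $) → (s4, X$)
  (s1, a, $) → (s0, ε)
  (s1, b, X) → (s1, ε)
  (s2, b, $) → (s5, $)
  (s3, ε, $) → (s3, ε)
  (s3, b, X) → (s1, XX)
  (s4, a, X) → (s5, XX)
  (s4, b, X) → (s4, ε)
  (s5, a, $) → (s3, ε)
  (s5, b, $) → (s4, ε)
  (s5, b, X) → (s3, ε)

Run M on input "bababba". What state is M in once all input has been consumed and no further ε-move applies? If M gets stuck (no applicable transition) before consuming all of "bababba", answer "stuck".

(s0, bababba, $) ⊢ (s4, ababba, X$) ⊢ (s5, babba, XX$) ⊢ (s3, abba, X$)
No transition for (s3, a, top X); M blocks with input abba remaining.

stuck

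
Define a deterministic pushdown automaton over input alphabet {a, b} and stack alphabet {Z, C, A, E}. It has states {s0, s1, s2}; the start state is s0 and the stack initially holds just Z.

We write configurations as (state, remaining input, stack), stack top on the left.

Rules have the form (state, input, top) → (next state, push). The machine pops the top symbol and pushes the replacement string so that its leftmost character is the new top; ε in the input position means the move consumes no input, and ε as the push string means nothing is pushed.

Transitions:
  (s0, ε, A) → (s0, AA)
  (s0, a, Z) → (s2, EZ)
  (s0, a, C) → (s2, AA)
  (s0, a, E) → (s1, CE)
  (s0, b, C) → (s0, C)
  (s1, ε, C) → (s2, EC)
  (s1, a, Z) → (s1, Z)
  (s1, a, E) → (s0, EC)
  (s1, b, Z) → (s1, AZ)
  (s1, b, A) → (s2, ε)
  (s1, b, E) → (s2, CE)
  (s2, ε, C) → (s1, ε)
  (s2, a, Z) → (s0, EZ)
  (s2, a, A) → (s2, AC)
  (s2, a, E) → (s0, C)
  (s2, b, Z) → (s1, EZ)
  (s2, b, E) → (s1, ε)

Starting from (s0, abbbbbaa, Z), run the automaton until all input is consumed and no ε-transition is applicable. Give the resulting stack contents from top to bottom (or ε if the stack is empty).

(s0, abbbbbaa, Z) ⊢ (s2, bbbbbaa, EZ) ⊢ (s1, bbbbaa, Z) ⊢ (s1, bbbaa, AZ) ⊢ (s2, bbaa, Z) ⊢ (s1, baa, EZ) ⊢ (s2, aa, CEZ) ⊢ (s1, aa, EZ) ⊢ (s0, a, ECZ) ⊢ (s1, ε, CECZ) ⊢ (s2, ε, ECECZ)
All input consumed in state s2 with stack ECECZ.

ECECZ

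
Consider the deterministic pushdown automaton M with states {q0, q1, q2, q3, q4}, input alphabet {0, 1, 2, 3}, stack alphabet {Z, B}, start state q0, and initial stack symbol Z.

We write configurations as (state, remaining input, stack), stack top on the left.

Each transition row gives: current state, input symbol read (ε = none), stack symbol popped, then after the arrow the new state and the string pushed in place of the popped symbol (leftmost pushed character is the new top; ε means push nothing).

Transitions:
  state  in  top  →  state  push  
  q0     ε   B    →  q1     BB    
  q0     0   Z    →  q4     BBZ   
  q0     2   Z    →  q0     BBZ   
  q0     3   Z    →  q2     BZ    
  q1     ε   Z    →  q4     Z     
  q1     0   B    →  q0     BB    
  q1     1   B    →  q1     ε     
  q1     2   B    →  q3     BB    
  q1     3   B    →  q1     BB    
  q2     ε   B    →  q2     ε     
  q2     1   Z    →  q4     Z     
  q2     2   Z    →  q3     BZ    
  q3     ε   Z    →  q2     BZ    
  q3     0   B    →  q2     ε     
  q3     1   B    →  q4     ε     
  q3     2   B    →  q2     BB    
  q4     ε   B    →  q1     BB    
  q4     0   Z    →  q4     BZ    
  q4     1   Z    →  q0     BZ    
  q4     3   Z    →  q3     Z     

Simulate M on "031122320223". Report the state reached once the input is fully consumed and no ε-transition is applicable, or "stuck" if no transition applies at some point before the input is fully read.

(q0, 031122320223, Z)
  read 0, top Z: go to q4, push BBZ → (q4, 31122320223, BBZ)
  ε-move, top B: go to q1, push BB → (q1, 31122320223, BBBZ)
  read 3, top B: go to q1, push BB → (q1, 1122320223, BBBBZ)
  read 1, top B: go to q1, push ε → (q1, 122320223, BBBZ)
  read 1, top B: go to q1, push ε → (q1, 22320223, BBZ)
  read 2, top B: go to q3, push BB → (q3, 2320223, BBBZ)
  read 2, top B: go to q2, push BB → (q2, 320223, BBBBZ)
  ε-move, top B: go to q2, push ε → (q2, 320223, BBBZ)
  ε-move, top B: go to q2, push ε → (q2, 320223, BBZ)
  ε-move, top B: go to q2, push ε → (q2, 320223, BZ)
  ε-move, top B: go to q2, push ε → (q2, 320223, Z)
No transition for (q2, 3, top Z); M blocks with input 320223 remaining.

stuck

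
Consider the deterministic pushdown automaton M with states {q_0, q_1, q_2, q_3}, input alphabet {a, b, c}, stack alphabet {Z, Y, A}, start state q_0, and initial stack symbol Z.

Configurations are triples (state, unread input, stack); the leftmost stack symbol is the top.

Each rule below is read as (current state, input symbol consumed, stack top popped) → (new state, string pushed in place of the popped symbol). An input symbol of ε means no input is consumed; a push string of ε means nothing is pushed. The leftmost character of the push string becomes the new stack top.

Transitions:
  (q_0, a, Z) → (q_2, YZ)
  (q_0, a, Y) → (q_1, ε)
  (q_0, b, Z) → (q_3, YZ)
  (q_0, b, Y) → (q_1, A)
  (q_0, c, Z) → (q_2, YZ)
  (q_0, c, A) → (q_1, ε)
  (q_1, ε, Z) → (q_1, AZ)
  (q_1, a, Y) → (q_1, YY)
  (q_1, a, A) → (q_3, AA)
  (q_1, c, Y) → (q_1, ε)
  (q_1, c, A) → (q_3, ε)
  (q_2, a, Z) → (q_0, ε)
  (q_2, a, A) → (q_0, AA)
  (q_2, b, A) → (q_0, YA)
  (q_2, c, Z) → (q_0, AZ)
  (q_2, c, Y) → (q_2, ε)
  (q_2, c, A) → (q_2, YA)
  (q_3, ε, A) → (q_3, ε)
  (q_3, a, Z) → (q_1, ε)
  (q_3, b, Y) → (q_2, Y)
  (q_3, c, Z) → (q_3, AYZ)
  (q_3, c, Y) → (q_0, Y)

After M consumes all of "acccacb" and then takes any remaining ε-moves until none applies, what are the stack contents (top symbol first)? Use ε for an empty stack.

(q_0, acccacb, Z)
  read a, top Z: go to q_2, push YZ → (q_2, cccacb, YZ)
  read c, top Y: go to q_2, push ε → (q_2, ccacb, Z)
  read c, top Z: go to q_0, push AZ → (q_0, cacb, AZ)
  read c, top A: go to q_1, push ε → (q_1, acb, Z)
  ε-move, top Z: go to q_1, push AZ → (q_1, acb, AZ)
  read a, top A: go to q_3, push AA → (q_3, cb, AAZ)
  ε-move, top A: go to q_3, push ε → (q_3, cb, AZ)
  ε-move, top A: go to q_3, push ε → (q_3, cb, Z)
  read c, top Z: go to q_3, push AYZ → (q_3, b, AYZ)
  ε-move, top A: go to q_3, push ε → (q_3, b, YZ)
  read b, top Y: go to q_2, push Y → (q_2, ε, YZ)
All input consumed in state q_2 with stack YZ.

YZ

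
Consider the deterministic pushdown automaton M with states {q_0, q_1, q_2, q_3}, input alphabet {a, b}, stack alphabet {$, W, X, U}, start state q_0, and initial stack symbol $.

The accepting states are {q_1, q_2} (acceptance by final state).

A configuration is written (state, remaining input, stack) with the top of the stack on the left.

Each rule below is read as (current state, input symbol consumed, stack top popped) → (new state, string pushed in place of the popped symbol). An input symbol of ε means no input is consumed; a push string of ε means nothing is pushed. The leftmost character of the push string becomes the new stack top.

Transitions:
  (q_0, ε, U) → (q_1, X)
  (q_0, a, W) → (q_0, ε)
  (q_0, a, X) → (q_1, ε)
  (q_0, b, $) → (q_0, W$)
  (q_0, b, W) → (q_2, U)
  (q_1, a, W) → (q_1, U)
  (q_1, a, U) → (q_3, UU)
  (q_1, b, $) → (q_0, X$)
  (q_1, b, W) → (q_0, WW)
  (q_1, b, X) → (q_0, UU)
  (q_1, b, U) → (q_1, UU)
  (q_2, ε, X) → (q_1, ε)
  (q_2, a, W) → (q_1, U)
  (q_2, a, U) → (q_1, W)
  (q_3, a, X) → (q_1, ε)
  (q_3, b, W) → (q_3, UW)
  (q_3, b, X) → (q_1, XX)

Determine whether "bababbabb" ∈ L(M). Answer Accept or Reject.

(q_0, bababbabb, $) ⊢ (q_0, ababbabb, W$) ⊢ (q_0, babbabb, $) ⊢ (q_0, abbabb, W$) ⊢ (q_0, bbabb, $) ⊢ (q_0, babb, W$) ⊢ (q_2, abb, U$) ⊢ (q_1, bb, W$) ⊢ (q_0, b, WW$) ⊢ (q_2, ε, UW$)
All input consumed; state q_2 ∈ F.

Accept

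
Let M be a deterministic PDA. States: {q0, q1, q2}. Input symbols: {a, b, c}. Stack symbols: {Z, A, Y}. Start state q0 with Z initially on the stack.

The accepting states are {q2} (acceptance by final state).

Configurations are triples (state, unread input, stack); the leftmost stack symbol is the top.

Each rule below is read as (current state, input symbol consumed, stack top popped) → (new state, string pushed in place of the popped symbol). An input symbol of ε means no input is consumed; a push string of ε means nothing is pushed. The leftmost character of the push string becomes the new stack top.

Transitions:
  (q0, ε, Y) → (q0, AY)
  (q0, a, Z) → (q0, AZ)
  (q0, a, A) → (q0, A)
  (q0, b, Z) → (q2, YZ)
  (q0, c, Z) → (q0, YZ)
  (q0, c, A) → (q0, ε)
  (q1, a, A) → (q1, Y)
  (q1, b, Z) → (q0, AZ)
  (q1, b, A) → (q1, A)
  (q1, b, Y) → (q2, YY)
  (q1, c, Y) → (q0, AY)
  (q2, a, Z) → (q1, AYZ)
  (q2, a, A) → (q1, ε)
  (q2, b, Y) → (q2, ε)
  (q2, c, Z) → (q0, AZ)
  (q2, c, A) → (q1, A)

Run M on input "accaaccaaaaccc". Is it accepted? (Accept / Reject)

(q0, accaaccaaaaccc, Z)
  read a, top Z: go to q0, push AZ → (q0, ccaaccaaaaccc, AZ)
  read c, top A: go to q0, push ε → (q0, caaccaaaaccc, Z)
  read c, top Z: go to q0, push YZ → (q0, aaccaaaaccc, YZ)
  ε-move, top Y: go to q0, push AY → (q0, aaccaaaaccc, AYZ)
  read a, top A: go to q0, push A → (q0, accaaaaccc, AYZ)
  read a, top A: go to q0, push A → (q0, ccaaaaccc, AYZ)
  read c, top A: go to q0, push ε → (q0, caaaaccc, YZ)
  ε-move, top Y: go to q0, push AY → (q0, caaaaccc, AYZ)
  read c, top A: go to q0, push ε → (q0, aaaaccc, YZ)
  ε-move, top Y: go to q0, push AY → (q0, aaaaccc, AYZ)
  read a, top A: go to q0, push A → (q0, aaaccc, AYZ)
  read a, top A: go to q0, push A → (q0, aaccc, AYZ)
  read a, top A: go to q0, push A → (q0, accc, AYZ)
  read a, top A: go to q0, push A → (q0, ccc, AYZ)
  read c, top A: go to q0, push ε → (q0, cc, YZ)
  ε-move, top Y: go to q0, push AY → (q0, cc, AYZ)
  read c, top A: go to q0, push ε → (q0, c, YZ)
  ε-move, top Y: go to q0, push AY → (q0, c, AYZ)
  read c, top A: go to q0, push ε → (q0, ε, YZ)
  ε-move, top Y: go to q0, push AY → (q0, ε, AYZ)
All input consumed; state q0 ∉ F and no further ε-move applies.

Reject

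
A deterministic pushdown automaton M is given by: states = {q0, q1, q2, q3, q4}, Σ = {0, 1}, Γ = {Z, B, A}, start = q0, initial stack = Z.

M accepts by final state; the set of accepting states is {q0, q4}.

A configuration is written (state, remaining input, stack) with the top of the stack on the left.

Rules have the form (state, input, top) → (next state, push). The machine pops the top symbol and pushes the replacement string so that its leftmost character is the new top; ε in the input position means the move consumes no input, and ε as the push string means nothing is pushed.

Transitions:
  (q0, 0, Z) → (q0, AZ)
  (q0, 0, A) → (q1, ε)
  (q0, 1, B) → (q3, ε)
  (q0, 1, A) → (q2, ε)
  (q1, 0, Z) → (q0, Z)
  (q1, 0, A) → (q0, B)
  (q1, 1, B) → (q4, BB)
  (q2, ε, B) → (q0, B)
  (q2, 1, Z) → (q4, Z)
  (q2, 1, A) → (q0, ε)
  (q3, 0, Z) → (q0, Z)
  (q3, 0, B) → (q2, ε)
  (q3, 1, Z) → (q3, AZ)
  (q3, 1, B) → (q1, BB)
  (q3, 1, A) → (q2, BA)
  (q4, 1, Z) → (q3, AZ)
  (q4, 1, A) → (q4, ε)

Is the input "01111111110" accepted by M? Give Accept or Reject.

(q0, 01111111110, Z)
  read 0, top Z: go to q0, push AZ → (q0, 1111111110, AZ)
  read 1, top A: go to q2, push ε → (q2, 111111110, Z)
  read 1, top Z: go to q4, push Z → (q4, 11111110, Z)
  read 1, top Z: go to q3, push AZ → (q3, 1111110, AZ)
  read 1, top A: go to q2, push BA → (q2, 111110, BAZ)
  ε-move, top B: go to q0, push B → (q0, 111110, BAZ)
  read 1, top B: go to q3, push ε → (q3, 11110, AZ)
  read 1, top A: go to q2, push BA → (q2, 1110, BAZ)
  ε-move, top B: go to q0, push B → (q0, 1110, BAZ)
  read 1, top B: go to q3, push ε → (q3, 110, AZ)
  read 1, top A: go to q2, push BA → (q2, 10, BAZ)
  ε-move, top B: go to q0, push B → (q0, 10, BAZ)
  read 1, top B: go to q3, push ε → (q3, 0, AZ)
No transition applies at (q3, 0, AZ); input not fully consumed.

Reject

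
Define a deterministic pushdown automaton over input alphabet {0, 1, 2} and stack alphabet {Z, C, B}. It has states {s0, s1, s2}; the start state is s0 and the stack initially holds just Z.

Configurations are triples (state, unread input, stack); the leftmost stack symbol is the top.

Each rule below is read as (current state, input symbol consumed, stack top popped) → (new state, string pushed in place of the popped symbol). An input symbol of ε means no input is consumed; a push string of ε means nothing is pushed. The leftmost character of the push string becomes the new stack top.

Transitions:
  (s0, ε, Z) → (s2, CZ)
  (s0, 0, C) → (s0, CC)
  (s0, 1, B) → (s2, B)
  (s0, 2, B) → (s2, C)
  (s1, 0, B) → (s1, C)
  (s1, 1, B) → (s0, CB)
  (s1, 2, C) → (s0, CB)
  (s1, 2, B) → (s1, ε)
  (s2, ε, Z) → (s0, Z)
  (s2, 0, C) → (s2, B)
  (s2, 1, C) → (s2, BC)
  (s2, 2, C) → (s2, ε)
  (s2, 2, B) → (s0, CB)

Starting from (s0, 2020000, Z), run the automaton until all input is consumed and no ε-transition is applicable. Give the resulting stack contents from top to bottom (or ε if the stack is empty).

CCCCCBZ

(s0, 2020000, Z)
  ε-move, top Z: go to s2, push CZ → (s2, 2020000, CZ)
  read 2, top C: go to s2, push ε → (s2, 020000, Z)
  ε-move, top Z: go to s0, push Z → (s0, 020000, Z)
  ε-move, top Z: go to s2, push CZ → (s2, 020000, CZ)
  read 0, top C: go to s2, push B → (s2, 20000, BZ)
  read 2, top B: go to s0, push CB → (s0, 0000, CBZ)
  read 0, top C: go to s0, push CC → (s0, 000, CCBZ)
  read 0, top C: go to s0, push CC → (s0, 00, CCCBZ)
  read 0, top C: go to s0, push CC → (s0, 0, CCCCBZ)
  read 0, top C: go to s0, push CC → (s0, ε, CCCCCBZ)
All input consumed in state s0 with stack CCCCCBZ.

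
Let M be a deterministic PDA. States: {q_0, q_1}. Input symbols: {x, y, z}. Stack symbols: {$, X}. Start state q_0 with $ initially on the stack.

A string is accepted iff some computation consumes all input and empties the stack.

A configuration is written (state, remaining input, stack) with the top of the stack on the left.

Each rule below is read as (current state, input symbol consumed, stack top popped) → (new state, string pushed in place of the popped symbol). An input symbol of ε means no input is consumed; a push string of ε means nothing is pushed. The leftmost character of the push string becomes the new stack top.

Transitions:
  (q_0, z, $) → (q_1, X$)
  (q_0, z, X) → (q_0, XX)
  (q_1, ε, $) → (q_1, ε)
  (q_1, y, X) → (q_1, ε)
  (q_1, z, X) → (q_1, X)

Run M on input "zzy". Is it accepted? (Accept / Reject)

(q_0, zzy, $)
  read z, top $: go to q_1, push X$ → (q_1, zy, X$)
  read z, top X: go to q_1, push X → (q_1, y, X$)
  read y, top X: go to q_1, push ε → (q_1, ε, $)
  ε-move, top $: go to q_1, push ε → (q_1, ε, ε)
All input consumed and the stack is empty.

Accept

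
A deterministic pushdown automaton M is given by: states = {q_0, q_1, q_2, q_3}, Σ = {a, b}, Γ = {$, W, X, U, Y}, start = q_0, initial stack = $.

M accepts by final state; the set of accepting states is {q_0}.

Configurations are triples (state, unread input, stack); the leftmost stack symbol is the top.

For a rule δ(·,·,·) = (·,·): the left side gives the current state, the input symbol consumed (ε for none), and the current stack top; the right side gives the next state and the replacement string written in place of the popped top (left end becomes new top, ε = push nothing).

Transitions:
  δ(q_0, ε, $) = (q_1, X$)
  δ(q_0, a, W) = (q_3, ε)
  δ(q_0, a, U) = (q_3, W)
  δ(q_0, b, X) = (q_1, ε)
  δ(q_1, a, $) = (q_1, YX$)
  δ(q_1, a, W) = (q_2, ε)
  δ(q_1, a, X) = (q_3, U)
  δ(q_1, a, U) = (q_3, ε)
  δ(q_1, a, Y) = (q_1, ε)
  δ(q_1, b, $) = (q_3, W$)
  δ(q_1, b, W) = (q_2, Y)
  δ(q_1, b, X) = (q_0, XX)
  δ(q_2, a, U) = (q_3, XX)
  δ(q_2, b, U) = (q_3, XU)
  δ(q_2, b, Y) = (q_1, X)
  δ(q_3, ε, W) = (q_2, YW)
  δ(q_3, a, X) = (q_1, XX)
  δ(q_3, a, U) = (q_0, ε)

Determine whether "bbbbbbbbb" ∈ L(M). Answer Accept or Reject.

(q_0, bbbbbbbbb, $)
  ε-move, top $: go to q_1, push X$ → (q_1, bbbbbbbbb, X$)
  read b, top X: go to q_0, push XX → (q_0, bbbbbbbb, XX$)
  read b, top X: go to q_1, push ε → (q_1, bbbbbbb, X$)
  read b, top X: go to q_0, push XX → (q_0, bbbbbb, XX$)
  read b, top X: go to q_1, push ε → (q_1, bbbbb, X$)
  read b, top X: go to q_0, push XX → (q_0, bbbb, XX$)
  read b, top X: go to q_1, push ε → (q_1, bbb, X$)
  read b, top X: go to q_0, push XX → (q_0, bb, XX$)
  read b, top X: go to q_1, push ε → (q_1, b, X$)
  read b, top X: go to q_0, push XX → (q_0, ε, XX$)
All input consumed; state q_0 ∈ F.

Accept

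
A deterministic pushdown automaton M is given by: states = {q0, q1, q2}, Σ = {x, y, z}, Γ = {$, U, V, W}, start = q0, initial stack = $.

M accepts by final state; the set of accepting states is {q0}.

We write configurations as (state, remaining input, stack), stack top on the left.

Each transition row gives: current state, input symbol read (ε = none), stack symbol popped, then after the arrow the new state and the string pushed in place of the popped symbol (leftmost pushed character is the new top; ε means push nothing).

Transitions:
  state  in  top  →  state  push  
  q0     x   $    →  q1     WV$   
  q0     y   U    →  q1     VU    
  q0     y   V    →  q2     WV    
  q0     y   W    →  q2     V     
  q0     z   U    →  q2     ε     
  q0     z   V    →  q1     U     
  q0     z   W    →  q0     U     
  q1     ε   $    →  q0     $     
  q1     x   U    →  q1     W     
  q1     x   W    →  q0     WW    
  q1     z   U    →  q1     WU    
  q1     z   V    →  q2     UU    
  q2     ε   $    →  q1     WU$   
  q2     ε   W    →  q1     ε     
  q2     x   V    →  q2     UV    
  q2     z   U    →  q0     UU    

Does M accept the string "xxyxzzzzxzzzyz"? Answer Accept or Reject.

Reject

(q0, xxyxzzzzxzzzyz, $)
  read x, top $: go to q1, push WV$ → (q1, xyxzzzzxzzzyz, WV$)
  read x, top W: go to q0, push WW → (q0, yxzzzzxzzzyz, WWV$)
  read y, top W: go to q2, push V → (q2, xzzzzxzzzyz, VWV$)
  read x, top V: go to q2, push UV → (q2, zzzzxzzzyz, UVWV$)
  read z, top U: go to q0, push UU → (q0, zzzxzzzyz, UUVWV$)
  read z, top U: go to q2, push ε → (q2, zzxzzzyz, UVWV$)
  read z, top U: go to q0, push UU → (q0, zxzzzyz, UUVWV$)
  read z, top U: go to q2, push ε → (q2, xzzzyz, UVWV$)
No transition applies at (q2, xzzzyz, UVWV$); input not fully consumed.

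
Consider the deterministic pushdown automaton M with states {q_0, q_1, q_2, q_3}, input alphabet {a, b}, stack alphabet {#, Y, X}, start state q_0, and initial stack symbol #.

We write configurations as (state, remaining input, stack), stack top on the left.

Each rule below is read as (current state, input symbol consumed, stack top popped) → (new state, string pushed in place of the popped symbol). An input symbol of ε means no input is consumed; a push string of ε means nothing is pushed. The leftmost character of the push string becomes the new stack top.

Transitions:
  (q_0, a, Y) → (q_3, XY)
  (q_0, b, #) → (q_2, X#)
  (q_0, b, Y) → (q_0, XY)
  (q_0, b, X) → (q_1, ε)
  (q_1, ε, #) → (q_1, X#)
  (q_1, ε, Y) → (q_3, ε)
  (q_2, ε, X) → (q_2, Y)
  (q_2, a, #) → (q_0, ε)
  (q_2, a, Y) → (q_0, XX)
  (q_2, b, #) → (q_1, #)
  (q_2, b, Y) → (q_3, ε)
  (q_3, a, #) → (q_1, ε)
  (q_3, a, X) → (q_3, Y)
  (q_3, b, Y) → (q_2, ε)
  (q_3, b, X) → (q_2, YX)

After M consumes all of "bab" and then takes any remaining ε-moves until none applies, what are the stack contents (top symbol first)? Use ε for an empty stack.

(q_0, bab, #) ⊢ (q_2, ab, X#) ⊢ (q_2, ab, Y#) ⊢ (q_0, b, XX#) ⊢ (q_1, ε, X#)
All input consumed in state q_1 with stack X#.

X#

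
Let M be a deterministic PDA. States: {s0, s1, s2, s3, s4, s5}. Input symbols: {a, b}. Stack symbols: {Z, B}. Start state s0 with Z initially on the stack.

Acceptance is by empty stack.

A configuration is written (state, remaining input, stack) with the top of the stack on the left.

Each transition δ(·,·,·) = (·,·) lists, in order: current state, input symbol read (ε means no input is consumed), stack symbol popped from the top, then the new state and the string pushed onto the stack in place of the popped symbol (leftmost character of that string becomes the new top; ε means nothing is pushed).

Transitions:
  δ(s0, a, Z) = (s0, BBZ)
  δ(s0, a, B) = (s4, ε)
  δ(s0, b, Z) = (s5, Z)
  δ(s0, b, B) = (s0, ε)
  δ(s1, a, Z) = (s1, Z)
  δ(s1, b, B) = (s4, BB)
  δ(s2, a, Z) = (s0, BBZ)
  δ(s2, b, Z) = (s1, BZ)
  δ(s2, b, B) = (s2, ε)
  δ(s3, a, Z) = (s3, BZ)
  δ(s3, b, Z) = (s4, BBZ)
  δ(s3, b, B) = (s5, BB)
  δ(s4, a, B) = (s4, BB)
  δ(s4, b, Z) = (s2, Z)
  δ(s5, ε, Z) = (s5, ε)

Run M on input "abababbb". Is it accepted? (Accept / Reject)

Accept

(s0, abababbb, Z)
  read a, top Z: go to s0, push BBZ → (s0, bababbb, BBZ)
  read b, top B: go to s0, push ε → (s0, ababbb, BZ)
  read a, top B: go to s4, push ε → (s4, babbb, Z)
  read b, top Z: go to s2, push Z → (s2, abbb, Z)
  read a, top Z: go to s0, push BBZ → (s0, bbb, BBZ)
  read b, top B: go to s0, push ε → (s0, bb, BZ)
  read b, top B: go to s0, push ε → (s0, b, Z)
  read b, top Z: go to s5, push Z → (s5, ε, Z)
  ε-move, top Z: go to s5, push ε → (s5, ε, ε)
All input consumed and the stack is empty.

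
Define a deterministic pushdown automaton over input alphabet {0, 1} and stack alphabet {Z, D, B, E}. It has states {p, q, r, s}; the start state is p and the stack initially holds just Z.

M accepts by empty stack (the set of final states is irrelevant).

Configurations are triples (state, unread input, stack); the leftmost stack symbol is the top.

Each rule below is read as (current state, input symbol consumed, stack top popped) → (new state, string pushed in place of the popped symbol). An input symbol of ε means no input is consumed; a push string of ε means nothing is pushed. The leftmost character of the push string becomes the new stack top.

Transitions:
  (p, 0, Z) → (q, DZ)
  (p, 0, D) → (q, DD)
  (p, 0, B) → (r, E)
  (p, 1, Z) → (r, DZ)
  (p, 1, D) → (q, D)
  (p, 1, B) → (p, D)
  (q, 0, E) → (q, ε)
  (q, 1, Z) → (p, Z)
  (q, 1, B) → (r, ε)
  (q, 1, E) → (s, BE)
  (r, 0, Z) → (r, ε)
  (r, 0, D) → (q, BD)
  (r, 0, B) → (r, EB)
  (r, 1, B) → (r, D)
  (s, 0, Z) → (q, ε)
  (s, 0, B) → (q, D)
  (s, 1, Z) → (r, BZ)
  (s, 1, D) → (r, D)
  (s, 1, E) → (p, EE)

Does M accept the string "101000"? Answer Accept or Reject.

Reject

(p, 101000, Z)
  read 1, top Z: go to r, push DZ → (r, 01000, DZ)
  read 0, top D: go to q, push BD → (q, 1000, BDZ)
  read 1, top B: go to r, push ε → (r, 000, DZ)
  read 0, top D: go to q, push BD → (q, 00, BDZ)
No transition applies at (q, 00, BDZ); input not fully consumed.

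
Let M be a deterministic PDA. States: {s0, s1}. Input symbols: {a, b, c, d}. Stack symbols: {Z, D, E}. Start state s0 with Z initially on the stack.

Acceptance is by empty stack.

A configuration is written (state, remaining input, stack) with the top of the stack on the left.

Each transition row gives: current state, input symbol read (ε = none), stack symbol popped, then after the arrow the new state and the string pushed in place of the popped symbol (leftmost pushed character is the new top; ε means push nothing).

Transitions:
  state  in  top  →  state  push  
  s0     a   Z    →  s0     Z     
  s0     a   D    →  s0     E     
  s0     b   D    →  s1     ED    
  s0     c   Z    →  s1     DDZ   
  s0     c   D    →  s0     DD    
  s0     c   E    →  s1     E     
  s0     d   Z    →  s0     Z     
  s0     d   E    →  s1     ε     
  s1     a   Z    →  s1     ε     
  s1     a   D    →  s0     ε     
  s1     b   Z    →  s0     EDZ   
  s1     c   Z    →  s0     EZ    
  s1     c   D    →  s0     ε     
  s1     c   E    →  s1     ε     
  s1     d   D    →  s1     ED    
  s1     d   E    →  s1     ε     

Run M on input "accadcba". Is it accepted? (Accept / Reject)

(s0, accadcba, Z) ⊢ (s0, ccadcba, Z) ⊢ (s1, cadcba, DDZ) ⊢ (s0, adcba, DZ) ⊢ (s0, dcba, EZ) ⊢ (s1, cba, Z) ⊢ (s0, ba, EZ)
No transition applies at (s0, ba, EZ); input not fully consumed.

Reject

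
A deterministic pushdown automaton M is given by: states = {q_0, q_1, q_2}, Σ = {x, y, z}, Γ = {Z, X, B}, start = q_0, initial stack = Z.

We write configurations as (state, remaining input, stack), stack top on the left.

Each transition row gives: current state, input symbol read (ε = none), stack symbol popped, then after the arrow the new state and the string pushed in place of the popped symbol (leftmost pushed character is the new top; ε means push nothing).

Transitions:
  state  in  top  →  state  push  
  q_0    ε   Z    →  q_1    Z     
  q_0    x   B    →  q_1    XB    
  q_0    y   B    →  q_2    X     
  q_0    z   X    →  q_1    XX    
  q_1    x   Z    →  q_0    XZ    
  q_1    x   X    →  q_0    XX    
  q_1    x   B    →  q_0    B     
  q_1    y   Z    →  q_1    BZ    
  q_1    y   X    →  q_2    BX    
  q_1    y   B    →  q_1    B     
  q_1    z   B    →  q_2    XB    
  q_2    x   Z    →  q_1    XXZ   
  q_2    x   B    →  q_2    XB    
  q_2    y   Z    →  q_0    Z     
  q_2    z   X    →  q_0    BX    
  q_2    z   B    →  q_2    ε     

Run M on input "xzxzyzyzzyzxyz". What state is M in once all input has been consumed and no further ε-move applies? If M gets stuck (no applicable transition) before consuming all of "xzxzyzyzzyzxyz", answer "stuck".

(q_0, xzxzyzyzzyzxyz, Z)
  ε-move, top Z: go to q_1, push Z → (q_1, xzxzyzyzzyzxyz, Z)
  read x, top Z: go to q_0, push XZ → (q_0, zxzyzyzzyzxyz, XZ)
  read z, top X: go to q_1, push XX → (q_1, xzyzyzzyzxyz, XXZ)
  read x, top X: go to q_0, push XX → (q_0, zyzyzzyzxyz, XXXZ)
  read z, top X: go to q_1, push XX → (q_1, yzyzzyzxyz, XXXXZ)
  read y, top X: go to q_2, push BX → (q_2, zyzzyzxyz, BXXXXZ)
  read z, top B: go to q_2, push ε → (q_2, yzzyzxyz, XXXXZ)
No transition for (q_2, y, top X); M blocks with input yzzyzxyz remaining.

stuck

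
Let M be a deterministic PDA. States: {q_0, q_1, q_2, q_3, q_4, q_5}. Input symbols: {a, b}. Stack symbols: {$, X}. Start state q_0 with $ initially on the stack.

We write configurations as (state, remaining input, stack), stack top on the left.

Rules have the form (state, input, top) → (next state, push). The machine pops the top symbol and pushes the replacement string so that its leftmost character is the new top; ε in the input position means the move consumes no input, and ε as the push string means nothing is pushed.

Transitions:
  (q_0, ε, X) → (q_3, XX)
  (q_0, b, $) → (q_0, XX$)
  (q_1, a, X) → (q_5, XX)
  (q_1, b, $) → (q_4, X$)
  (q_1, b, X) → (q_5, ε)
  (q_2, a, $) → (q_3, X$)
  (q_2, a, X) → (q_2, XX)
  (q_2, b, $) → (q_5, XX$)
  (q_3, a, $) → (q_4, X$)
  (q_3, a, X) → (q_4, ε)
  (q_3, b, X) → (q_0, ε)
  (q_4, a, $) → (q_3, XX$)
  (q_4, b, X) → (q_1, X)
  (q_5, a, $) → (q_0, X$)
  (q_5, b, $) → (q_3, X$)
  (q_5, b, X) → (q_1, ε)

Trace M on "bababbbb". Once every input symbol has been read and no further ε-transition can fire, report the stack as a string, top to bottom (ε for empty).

X$

(q_0, bababbbb, $)
  read b, top $: go to q_0, push XX$ → (q_0, ababbbb, XX$)
  ε-move, top X: go to q_3, push XX → (q_3, ababbbb, XXX$)
  read a, top X: go to q_4, push ε → (q_4, babbbb, XX$)
  read b, top X: go to q_1, push X → (q_1, abbbb, XX$)
  read a, top X: go to q_5, push XX → (q_5, bbbb, XXX$)
  read b, top X: go to q_1, push ε → (q_1, bbb, XX$)
  read b, top X: go to q_5, push ε → (q_5, bb, X$)
  read b, top X: go to q_1, push ε → (q_1, b, $)
  read b, top $: go to q_4, push X$ → (q_4, ε, X$)
All input consumed in state q_4 with stack X$.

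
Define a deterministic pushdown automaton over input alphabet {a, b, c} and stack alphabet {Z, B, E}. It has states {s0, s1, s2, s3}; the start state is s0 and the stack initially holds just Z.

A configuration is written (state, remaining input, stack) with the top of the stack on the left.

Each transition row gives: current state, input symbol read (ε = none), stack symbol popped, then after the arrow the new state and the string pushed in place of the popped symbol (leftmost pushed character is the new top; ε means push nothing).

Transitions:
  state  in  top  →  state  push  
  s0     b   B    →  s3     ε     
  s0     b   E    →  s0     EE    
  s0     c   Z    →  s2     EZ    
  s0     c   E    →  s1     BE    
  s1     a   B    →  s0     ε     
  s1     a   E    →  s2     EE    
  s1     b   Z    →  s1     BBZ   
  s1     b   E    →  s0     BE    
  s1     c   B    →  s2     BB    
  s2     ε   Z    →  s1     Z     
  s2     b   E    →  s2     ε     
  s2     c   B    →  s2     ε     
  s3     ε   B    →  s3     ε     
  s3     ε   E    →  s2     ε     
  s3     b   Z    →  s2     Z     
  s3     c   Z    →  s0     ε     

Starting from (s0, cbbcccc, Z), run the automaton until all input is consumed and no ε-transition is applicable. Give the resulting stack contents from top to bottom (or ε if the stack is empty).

Z

(s0, cbbcccc, Z)
  read c, top Z: go to s2, push EZ → (s2, bbcccc, EZ)
  read b, top E: go to s2, push ε → (s2, bcccc, Z)
  ε-move, top Z: go to s1, push Z → (s1, bcccc, Z)
  read b, top Z: go to s1, push BBZ → (s1, cccc, BBZ)
  read c, top B: go to s2, push BB → (s2, ccc, BBBZ)
  read c, top B: go to s2, push ε → (s2, cc, BBZ)
  read c, top B: go to s2, push ε → (s2, c, BZ)
  read c, top B: go to s2, push ε → (s2, ε, Z)
  ε-move, top Z: go to s1, push Z → (s1, ε, Z)
All input consumed in state s1 with stack Z.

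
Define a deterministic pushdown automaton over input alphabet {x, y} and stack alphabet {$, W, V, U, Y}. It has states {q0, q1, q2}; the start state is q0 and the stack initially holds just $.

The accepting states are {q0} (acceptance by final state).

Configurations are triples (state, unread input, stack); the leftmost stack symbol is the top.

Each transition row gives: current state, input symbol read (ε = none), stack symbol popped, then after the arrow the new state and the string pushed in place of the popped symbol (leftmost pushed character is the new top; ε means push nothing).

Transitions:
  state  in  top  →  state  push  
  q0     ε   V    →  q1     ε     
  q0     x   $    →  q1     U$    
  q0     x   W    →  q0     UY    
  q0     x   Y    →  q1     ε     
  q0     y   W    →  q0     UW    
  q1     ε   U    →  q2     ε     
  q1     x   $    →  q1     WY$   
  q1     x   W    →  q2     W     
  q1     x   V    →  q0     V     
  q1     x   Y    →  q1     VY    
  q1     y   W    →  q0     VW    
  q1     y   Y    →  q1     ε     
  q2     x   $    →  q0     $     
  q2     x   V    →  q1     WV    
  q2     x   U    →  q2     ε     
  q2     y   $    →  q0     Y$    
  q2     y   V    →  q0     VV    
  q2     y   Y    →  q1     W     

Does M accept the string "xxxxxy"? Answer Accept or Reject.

(q0, xxxxxy, $) ⊢ (q1, xxxxy, U$) ⊢ (q2, xxxxy, $) ⊢ (q0, xxxy, $) ⊢ (q1, xxy, U$) ⊢ (q2, xxy, $) ⊢ (q0, xy, $) ⊢ (q1, y, U$) ⊢ (q2, y, $) ⊢ (q0, ε, Y$)
All input consumed; state q0 ∈ F.

Accept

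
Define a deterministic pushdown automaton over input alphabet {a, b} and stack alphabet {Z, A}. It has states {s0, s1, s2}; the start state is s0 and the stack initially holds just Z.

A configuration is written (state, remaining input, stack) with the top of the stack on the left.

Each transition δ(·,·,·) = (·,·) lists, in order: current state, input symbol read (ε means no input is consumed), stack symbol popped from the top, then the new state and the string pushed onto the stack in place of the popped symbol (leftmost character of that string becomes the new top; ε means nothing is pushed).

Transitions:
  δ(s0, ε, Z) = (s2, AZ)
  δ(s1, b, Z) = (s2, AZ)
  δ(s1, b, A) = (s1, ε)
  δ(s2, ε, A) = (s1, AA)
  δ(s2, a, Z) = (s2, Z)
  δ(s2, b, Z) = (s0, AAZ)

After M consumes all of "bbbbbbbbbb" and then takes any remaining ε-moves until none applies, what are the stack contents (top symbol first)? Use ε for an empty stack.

(s0, bbbbbbbbbb, Z)
  ε-move, top Z: go to s2, push AZ → (s2, bbbbbbbbbb, AZ)
  ε-move, top A: go to s1, push AA → (s1, bbbbbbbbbb, AAZ)
  read b, top A: go to s1, push ε → (s1, bbbbbbbbb, AZ)
  read b, top A: go to s1, push ε → (s1, bbbbbbbb, Z)
  read b, top Z: go to s2, push AZ → (s2, bbbbbbb, AZ)
  ε-move, top A: go to s1, push AA → (s1, bbbbbbb, AAZ)
  read b, top A: go to s1, push ε → (s1, bbbbbb, AZ)
  read b, top A: go to s1, push ε → (s1, bbbbb, Z)
  read b, top Z: go to s2, push AZ → (s2, bbbb, AZ)
  ε-move, top A: go to s1, push AA → (s1, bbbb, AAZ)
  read b, top A: go to s1, push ε → (s1, bbb, AZ)
  read b, top A: go to s1, push ε → (s1, bb, Z)
  read b, top Z: go to s2, push AZ → (s2, b, AZ)
  ε-move, top A: go to s1, push AA → (s1, b, AAZ)
  read b, top A: go to s1, push ε → (s1, ε, AZ)
All input consumed in state s1 with stack AZ.

AZ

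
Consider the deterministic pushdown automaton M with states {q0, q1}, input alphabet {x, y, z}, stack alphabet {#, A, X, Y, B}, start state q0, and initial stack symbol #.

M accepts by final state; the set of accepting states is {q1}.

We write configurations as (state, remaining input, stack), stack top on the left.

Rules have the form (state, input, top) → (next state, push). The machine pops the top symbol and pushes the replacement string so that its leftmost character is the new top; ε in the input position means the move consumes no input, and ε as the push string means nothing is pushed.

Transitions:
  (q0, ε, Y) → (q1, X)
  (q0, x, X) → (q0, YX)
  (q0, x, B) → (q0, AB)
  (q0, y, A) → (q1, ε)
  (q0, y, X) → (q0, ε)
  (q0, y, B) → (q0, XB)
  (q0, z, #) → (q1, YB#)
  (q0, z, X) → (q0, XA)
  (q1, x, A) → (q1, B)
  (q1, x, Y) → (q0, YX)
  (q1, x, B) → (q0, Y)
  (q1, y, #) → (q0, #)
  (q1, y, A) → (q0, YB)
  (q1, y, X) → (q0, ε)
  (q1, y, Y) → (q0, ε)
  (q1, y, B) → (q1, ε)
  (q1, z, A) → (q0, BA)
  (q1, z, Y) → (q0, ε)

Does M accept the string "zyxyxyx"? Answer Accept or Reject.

(q0, zyxyxyx, #)
  read z, top #: go to q1, push YB# → (q1, yxyxyx, YB#)
  read y, top Y: go to q0, push ε → (q0, xyxyx, B#)
  read x, top B: go to q0, push AB → (q0, yxyx, AB#)
  read y, top A: go to q1, push ε → (q1, xyx, B#)
  read x, top B: go to q0, push Y → (q0, yx, Y#)
  ε-move, top Y: go to q1, push X → (q1, yx, X#)
  read y, top X: go to q0, push ε → (q0, x, #)
No transition applies at (q0, x, #); input not fully consumed.

Reject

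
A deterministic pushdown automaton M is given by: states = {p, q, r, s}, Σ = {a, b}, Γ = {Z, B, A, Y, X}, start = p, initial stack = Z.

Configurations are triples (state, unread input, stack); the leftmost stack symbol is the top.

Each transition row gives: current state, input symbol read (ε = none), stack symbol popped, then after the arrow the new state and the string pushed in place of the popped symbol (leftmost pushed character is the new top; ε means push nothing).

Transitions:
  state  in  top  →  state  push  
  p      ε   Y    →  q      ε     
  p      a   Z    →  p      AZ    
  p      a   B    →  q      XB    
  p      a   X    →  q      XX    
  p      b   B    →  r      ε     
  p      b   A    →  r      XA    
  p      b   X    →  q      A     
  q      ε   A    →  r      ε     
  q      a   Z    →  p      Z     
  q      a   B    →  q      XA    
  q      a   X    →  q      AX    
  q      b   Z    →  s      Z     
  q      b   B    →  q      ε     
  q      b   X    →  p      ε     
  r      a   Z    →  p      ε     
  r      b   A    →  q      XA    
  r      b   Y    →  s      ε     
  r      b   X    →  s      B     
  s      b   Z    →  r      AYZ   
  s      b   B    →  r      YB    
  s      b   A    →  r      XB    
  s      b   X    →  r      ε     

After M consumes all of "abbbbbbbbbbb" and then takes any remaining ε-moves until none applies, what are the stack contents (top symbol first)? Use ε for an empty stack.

(p, abbbbbbbbbbb, Z)
  read a, top Z: go to p, push AZ → (p, bbbbbbbbbbb, AZ)
  read b, top A: go to r, push XA → (r, bbbbbbbbbb, XAZ)
  read b, top X: go to s, push B → (s, bbbbbbbbb, BAZ)
  read b, top B: go to r, push YB → (r, bbbbbbbb, YBAZ)
  read b, top Y: go to s, push ε → (s, bbbbbbb, BAZ)
  read b, top B: go to r, push YB → (r, bbbbbb, YBAZ)
  read b, top Y: go to s, push ε → (s, bbbbb, BAZ)
  read b, top B: go to r, push YB → (r, bbbb, YBAZ)
  read b, top Y: go to s, push ε → (s, bbb, BAZ)
  read b, top B: go to r, push YB → (r, bb, YBAZ)
  read b, top Y: go to s, push ε → (s, b, BAZ)
  read b, top B: go to r, push YB → (r, ε, YBAZ)
All input consumed in state r with stack YBAZ.

YBAZ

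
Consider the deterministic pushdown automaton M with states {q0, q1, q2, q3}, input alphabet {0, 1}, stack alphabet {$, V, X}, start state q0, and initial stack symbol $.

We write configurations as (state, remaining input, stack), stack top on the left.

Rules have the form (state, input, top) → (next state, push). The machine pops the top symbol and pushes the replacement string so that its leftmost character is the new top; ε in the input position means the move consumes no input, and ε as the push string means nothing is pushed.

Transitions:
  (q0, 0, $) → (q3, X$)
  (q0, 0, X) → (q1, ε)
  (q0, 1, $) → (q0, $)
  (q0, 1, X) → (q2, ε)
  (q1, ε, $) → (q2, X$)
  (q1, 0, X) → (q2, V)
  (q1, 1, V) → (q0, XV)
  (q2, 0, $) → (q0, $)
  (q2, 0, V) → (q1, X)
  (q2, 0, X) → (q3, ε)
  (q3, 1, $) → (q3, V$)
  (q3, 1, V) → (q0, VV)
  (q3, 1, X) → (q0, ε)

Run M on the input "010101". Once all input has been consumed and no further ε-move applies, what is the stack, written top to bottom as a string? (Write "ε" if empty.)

(q0, 010101, $)
  read 0, top $: go to q3, push X$ → (q3, 10101, X$)
  read 1, top X: go to q0, push ε → (q0, 0101, $)
  read 0, top $: go to q3, push X$ → (q3, 101, X$)
  read 1, top X: go to q0, push ε → (q0, 01, $)
  read 0, top $: go to q3, push X$ → (q3, 1, X$)
  read 1, top X: go to q0, push ε → (q0, ε, $)
All input consumed in state q0 with stack $.

$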